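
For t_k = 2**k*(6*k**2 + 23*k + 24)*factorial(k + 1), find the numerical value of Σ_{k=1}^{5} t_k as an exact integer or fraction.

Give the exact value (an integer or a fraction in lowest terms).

Σ = 7096292

t_(k+1)/t_k = 2*(6*k**3 + 47*k**2 + 123*k + 106)/(6*k**2 + 23*k + 24).
Normal form (A,B,C) = (2*k + 4, 1, k**2 + 23*k/6 + 4).
f must satisfy (2*k + 4)·f(k+1) − (1)·f(k) = k**2 + 23*k/6 + 4.
Degrees (1,0,2) ⇒ d ≤ 1.
Coefficient equations give f(k) = (3*k + 4)/6.
Then R = B(k−1)f/C = (3*k + 4)/(6*k**2 + 23*k + 24), so s_k = R(k)·t_k = 2**k*(3*k + 4)*factorial(k + 1).
Verify: 2**k*(6*k**2 + 23*k + 24)*factorial(k + 1) matches t_k.
Sum = s_(6) − s_(1); s_(6) = 7096320, s_(1) = 28 ⇒ 7096292.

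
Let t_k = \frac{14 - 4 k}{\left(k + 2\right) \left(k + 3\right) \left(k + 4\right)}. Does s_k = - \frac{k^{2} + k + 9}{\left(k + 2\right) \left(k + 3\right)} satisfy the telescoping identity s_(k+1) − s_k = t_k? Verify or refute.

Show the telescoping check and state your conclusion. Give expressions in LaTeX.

s_(k+1) = (-k - (k + 1)**2 - 10)/((k + 3)*(k + 4))
s_(k+1) − s_k = 2*(7 - 2*k)/(k**3 + 9*k**2 + 26*k + 24)
(s_(k+1) − s_k) − t_k = 0

valid; difference matches t_k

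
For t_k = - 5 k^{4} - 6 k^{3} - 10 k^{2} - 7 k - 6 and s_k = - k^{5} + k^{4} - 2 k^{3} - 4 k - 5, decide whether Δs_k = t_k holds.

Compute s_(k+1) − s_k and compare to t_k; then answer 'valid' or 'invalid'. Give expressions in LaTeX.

valid (s_(k+1) − s_k reduces to t_k)

s_(k+1) = -4*k - (k + 1)**5 + (k + 1)**4 - 2*(k + 1)**3 - 9
s_(k+1) − s_k = -5*k**4 - 6*k**3 - 10*k**2 - 7*k - 6
(s_(k+1) − s_k) − t_k = 0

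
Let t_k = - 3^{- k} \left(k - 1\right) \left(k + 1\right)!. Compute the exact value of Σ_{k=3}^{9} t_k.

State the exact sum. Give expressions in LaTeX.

The ratio is k*(k + 2)/(3*(k - 1)).
A = k/3 + 2/3, B = 1, C = k - 1.
Solve (k/3 + 2/3)·f(k+1) − (1)·f(k) = k - 1.
d = 0 from the (1,0,1) case.
Coefficient equations give f(k) = 3.
So s_k = (B(k−1)f/C)·t_k = (3/(k - 1))·t_k = -3**(1 - k)*factorial(k + 1).
Verify: -(k - 1)*factorial(k + 1)/3**k matches t_k.
Σ_(k=3)^(9) t_k = s_(10) − s_(3) = -492800/243 − (-8/3) = -492152/243.

Σ = -492152/243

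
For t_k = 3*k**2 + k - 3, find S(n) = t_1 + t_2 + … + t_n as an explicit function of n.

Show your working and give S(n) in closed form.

r(k) = (k + 3*(k + 1)**2 - 2)/(3*k**2 + k - 3) after simplifying.
Normal form (A,B,C) = (1, 1, k**2 + k/3 - 1).
Need (1)·f(k+1) − (1)·f(k) = k**2 + k/3 - 1.
d = 3 from the (0,0,2) case.
Coefficient equations give f(k) = k*(k**2 - k - 3)/3.
R(k) = B(k−1)·f(k)/C(k) = k*(k**2 - k - 3)/(3*k**2 + k - 3); s_k = R·t_k = k*(k**2 - k - 3).
Δs = 3*k**2 + k - 3, as required.
Σ_(k=1)^n t_k = s_(n+1) − s_(1) = (n**3 + 2*n**2 - 2*n - 3) − (-3), i.e. n*(n**2 + 2*n - 2).

S(n) = n*(n**2 + 2*n - 2)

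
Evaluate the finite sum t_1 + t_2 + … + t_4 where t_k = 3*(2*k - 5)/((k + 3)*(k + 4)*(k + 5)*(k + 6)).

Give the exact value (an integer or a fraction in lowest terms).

Compute t_(k+1)/t_k: get (k + 3)*(2*k - 3)/((k + 7)*(2*k - 5)).
Normal form (A,B,C) = (k + 3, k + 7, k - 5/2).
Set up (k + 3)·f(k+1) − (k + 6)·f(k) − (k - 5/2) = 0.
From deg A=1, deg B=1, deg C=1: d=3.
Coefficient equations give f(k) = -k*(k**2 + 12*k + 137)/180.
Get s_k = R·t_k = k*(-k**2 - 12*k - 137)/(30*(k + 3)*(k + 4)*(k + 5)) with R(k) = B(k−1)f(k)/C(k) = -k*(k + 6)*(k**2 + 12*k + 137)/(90*(2*k - 5)).
Verify: 3*(2*k - 5)/(k**4 + 18*k**3 + 119*k**2 + 342*k + 360) matches t_k.
Evaluate s at k=5 and k=1: -37/720 and -1/24; difference -7/720.

Σ = -7/720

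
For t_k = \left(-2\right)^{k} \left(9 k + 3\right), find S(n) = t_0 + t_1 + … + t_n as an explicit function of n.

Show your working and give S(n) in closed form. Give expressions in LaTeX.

r(k) = 2*(-3*k - 4)/(3*k + 1) after simplifying.
Gosper form: A/B · C(k+1)/C(k) with A=-2, B=1, C=k + 1/3.
Solve (-2)·f(k+1) − (1)·f(k) = k + 1/3.
deg f ≤ 1 (via 0,0,1).
Solve for f: f(k) = -(3*k - 1)/9 (degree 1 ≤ 1).
Then R = B(k−1)f/C = -(3*k - 1)/(3*(3*k + 1)), so s_k = R(k)·t_k = (-2)**k*(1 - 3*k).
Verify: (-2)**k*(9*k + 3) matches t_k.
s_(n+1) = 2*(-2)**n*(3*n + 2) and s_(0) = 1, so S(n) = 6*(-2)**n*n + 4*(-2)**n - 1.

S(n) = 6 \left(-2\right)^{n} n + 4 \left(-2\right)^{n} - 1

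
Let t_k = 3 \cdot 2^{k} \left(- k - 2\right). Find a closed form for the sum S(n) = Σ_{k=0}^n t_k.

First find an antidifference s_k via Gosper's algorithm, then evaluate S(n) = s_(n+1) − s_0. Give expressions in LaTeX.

S(n) = 6 \cdot 2^{n} \left(- n - 1\right)

The ratio is 2*(k + 3)/(k + 2).
Normal form (A,B,C) = (2, 1, k + 2).
Set up (2)·f(k+1) − (1)·f(k) − (k + 2) = 0.
d = 1 from the (0,0,1) case.
Match coefficients ⇒ f(k) = k.
Certificate R = B(k−1)f/C = k/(k + 2) gives s_k = -3*2**k*k.
s_(k+1) − s_k = 3*2**k*(-k - 2) = t_k.
Evaluate: s_(n+1) = 6*2**n*(-n - 1); subtract s_(0) = 0 ⇒ S(n) = 6*2**n*(-n - 1).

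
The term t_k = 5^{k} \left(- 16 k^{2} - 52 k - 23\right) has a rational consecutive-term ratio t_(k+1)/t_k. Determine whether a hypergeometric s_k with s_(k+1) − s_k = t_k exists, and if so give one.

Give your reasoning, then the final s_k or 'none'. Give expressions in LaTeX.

s_k = 5^{k} \left(- 4 k^{2} - 3 k + 3\right)

Step 1: r(k) = 5*(16*k**2 + 84*k + 91)/(16*k**2 + 52*k + 23).
Gosper form: A/B · C(k+1)/C(k) with A=5, B=1, C=k**2 + 13*k/4 + 23/16.
Set up (5)·f(k+1) − (1)·f(k) − (k**2 + 13*k/4 + 23/16) = 0.
d = 2 from the (0,0,2) case.
Coefficient equations give f(k) = (4*k**2 + 3*k - 3)/16.
So s_k = (B(k−1)f/C)·t_k = ((4*k**2 + 3*k - 3)/(16*k**2 + 52*k + 23))·t_k = 5**k*(-4*k**2 - 3*k + 3).
Check: Δs_k = 5**k*(-16*k**2 - 52*k - 23). ✓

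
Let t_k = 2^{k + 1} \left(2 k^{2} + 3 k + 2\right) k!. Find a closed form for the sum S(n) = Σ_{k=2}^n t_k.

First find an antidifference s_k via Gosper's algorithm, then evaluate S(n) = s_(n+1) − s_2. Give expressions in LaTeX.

S(n) = 4 \cdot 2^{n} n^{2} n! + 8 \cdot 2^{n} n n! + 4 \cdot 2^{n} n! - 32

t_(k+1)/t_k = 2*(2*k**3 + 9*k**2 + 14*k + 7)/(2*k**2 + 3*k + 2).
Normal form (A,B,C) = (2*k + 2, 1, k**2 + 3*k/2 + 1).
Key eq: (2*k + 2)·f(k+1) = (1)·f(k) + (k**2 + 3*k/2 + 1).
deg f ≤ 1 (via 1,0,2).
Solve for f: f(k) = k/2 (degree 1 ≤ 1).
Certificate R = B(k−1)f/C = k/(2*k**2 + 3*k + 2) gives s_k = 2**(k + 1)*k*factorial(k).
Δs = 2**(k + 1)*(2*k**2 + 3*k + 2)*factorial(k), as required.
Telescope: S(n) = s_(n+1) − s_(2) = 2**(n + 2)*(n + 1)*factorial(n + 1) − (32) = 4*2**n*n**2*factorial(n) + 8*2**n*n*factorial(n) + 4*2**n*factorial(n) - 32.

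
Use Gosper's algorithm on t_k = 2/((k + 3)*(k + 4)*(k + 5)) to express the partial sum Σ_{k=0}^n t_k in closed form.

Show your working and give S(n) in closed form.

S(n) = (n**2 + 9*n + 8)/(12*(n**2 + 9*n + 20))

Compute t_(k+1)/t_k: get (k + 3)/(k + 6).
Take A(k)=k + 3, B(k)=k + 6, C(k)=1.
Solve (k + 3)·f(k+1) − (k + 5)·f(k) = 1.
deg f ≤ 2 (via 1,1,0).
Solve for f: f(k) = k*(k + 7)/24 (degree 2 ≤ 2).
Certificate R = B(k−1)f/C = k*(k + 5)*(k + 7)/24 gives s_k = k*(k + 7)/(12*(k + 3)*(k + 4)).
Check: Δs_k = 2/(k**3 + 12*k**2 + 47*k + 60). ✓
Evaluate: s_(n+1) = (n**2 + 9*n + 8)/(12*(n**2 + 9*n + 20)); subtract s_(0) = 0 ⇒ S(n) = (n**2 + 9*n + 8)/(12*(n**2 + 9*n + 20)).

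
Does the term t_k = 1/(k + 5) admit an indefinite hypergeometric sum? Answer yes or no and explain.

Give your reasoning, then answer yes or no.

t_(k+1)/t_k = (k + 5)/(k + 6).
Factor: A=k + 5; B=k + 6; C=1.
Key eq: (k + 5)·f(k+1) = (k + 5)·f(k) + (1).
deg f ≤ 0 (via 1,1,0).
Put f(k) = c0: A·f(k+1) − B(k−1)·f(k) − C = -1; need -1 = 0 — inconsistent ⇒ no f, not summable.

No; the coefficient equations for f are inconsistent.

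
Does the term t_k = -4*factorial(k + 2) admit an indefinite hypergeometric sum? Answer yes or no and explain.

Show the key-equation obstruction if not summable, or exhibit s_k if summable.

Step 1: r(k) = k + 3.
Take A(k)=k + 3, B(k)=1, C(k)=1.
Solve (k + 3)·f(k+1) − (1)·f(k) = 1.
Degrees (1,0,0) ⇒ d ≤ -1.
d = -1 < 0 ⇒ no nonzero polynomial f; not summable.

No. Not Gosper-summable.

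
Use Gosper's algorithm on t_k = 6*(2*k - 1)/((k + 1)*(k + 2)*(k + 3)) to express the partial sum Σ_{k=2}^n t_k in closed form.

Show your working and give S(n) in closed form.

S(n) = 3*(3*n**2 - n - 2)/(4*(n**2 + 5*n + 6))

r(k) = (k + 1)*(2*k + 1)/((k + 4)*(2*k - 1)) after simplifying.
Gosper form: A/B · C(k+1)/C(k) with A=k + 1, B=k + 4, C=k - 1/2.
Solve (k + 1)·f(k+1) − (k + 3)·f(k) = k - 1/2.
Degrees (1,1,1) ⇒ d ≤ 2.
Match coefficients ⇒ f(k) = k*(k - 5)/8.
Certificate R = B(k−1)f/C = k*(k - 5)*(k + 3)/(4*(2*k - 1)) gives s_k = 3*k*(k - 5)/(2*(k + 1)*(k + 2)).
s_(k+1) − s_k = 6*(2*k - 1)/(k**3 + 6*k**2 + 11*k + 6) = t_k.
Σ_(k=2)^n t_k = s_(n+1) − s_(2) = (3*(n**2 - 3*n - 4)/(2*(n**2 + 5*n + 6))) − (-3/4), i.e. 3*(3*n**2 - n - 2)/(4*(n**2 + 5*n + 6)).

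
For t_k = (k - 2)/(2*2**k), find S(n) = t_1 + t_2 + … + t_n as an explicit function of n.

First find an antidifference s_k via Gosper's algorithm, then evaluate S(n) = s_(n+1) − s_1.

S(n) = -2**(-n - 1)*n

Step 1: r(k) = (k - 1)/(2*(k - 2)).
Gosper form: A/B · C(k+1)/C(k) with A=1/2, B=1, C=k - 2.
Set up (1/2)·f(k+1) − (1)·f(k) − (k - 2) = 0.
From deg A=0, deg B=0, deg C=1: d=1.
Coefficient equations give f(k) = -2*(k - 1).
Get s_k = R·t_k = (1 - k)/2**k with R(k) = B(k−1)f(k)/C(k) = -2*(k - 1)/(k - 2).
Δs = (k - 2)/(2*2**k), as required.
s_(n+1) = -2**(-n - 1)*n and s_(1) = 0, so S(n) = -2**(-n - 1)*n.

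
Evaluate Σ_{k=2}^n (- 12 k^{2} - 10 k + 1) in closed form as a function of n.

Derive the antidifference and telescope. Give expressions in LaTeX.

Ratio r(k) = (12*k**2 + 34*k + 21)/(12*k**2 + 10*k - 1).
Factor: A=1; B=1; C=k**2 + 5*k/6 - 1/12.
Solve (1)·f(k+1) − (1)·f(k) = k**2 + 5*k/6 - 1/12.
Bound: deg f ≤ 3.
Coefficient equations give f(k) = k*(4*k**2 - k - 4)/12.
Certificate R = B(k−1)f/C = k*(4*k**2 - k - 4)/(12*k**2 + 10*k - 1) gives s_k = k*(-4*k**2 + k + 4).
Check: Δs_k = -12*k**2 - 10*k + 1. ✓
Σ_(k=2)^n t_k = s_(n+1) − s_(2) = (-4*n**3 - 11*n**2 - 6*n + 1) − (-20), i.e. -4*n**3 - 11*n**2 - 6*n + 21.

S(n) = - 4 n^{3} - 11 n^{2} - 6 n + 21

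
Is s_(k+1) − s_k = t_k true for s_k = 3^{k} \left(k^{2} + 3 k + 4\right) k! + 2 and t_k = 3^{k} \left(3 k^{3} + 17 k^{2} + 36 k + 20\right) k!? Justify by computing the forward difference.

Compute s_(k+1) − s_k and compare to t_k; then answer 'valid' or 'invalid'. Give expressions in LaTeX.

Valid — Δs_k = t_k.

s_(k+1) = 3**(k + 1)*(3*k + (k + 1)**2 + 7)*factorial(k + 1) + 2
s_(k+1) − s_k = 3**k*(3*k**3 + 17*k**2 + 36*k + 20)*factorial(k)
(s_(k+1) − s_k) − t_k = 0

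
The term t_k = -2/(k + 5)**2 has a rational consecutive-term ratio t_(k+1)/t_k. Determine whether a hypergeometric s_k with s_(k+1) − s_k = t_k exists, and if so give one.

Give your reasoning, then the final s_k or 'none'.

not Gosper-summable; s_k does not exist

Ratio r(k) = (k + 5)**2/(k + 6)**2.
Factor: A=k**2 + 10*k + 25; B=k**2 + 12*k + 36; C=1.
Solve (k**2 + 10*k + 25)·f(k+1) − (k**2 + 10*k + 25)·f(k) = 1.
Bound: deg f ≤ 0.
f = c0 ⇒ A·f(k+1) − B(k−1)·f(k) − C = -1. The system {-1 = 0} is inconsistent; no antidifference.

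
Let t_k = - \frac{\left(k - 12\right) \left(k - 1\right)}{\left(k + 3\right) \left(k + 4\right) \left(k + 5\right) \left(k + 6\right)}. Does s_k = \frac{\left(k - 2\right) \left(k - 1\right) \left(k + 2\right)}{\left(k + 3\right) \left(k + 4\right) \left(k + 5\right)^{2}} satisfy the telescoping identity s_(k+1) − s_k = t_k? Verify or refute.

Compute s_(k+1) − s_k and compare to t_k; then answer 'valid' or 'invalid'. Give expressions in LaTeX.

Invalid: residual \frac{3 \left(2 k^{3} - 5 k^{2} - 69 k + 72\right)}{k^{6} + 29 k^{5} + 347 k^{4} + 2191 k^{3} + 7692 k^{2} + 14220 k + 10800} ≠ 0.

s_(k+1) = k*(k - 1)*(k + 3)/((k + 4)*(k + 5)*(k + 6)**2)
s_(k+1) − s_k = (k - 1)*(k*(k + 3)**2*(k + 5) - (k - 2)*(k + 2)*(k + 6)**2)/((k + 3)*(k + 4)*(k + 5)**2*(k + 6)**2)
(s_(k+1) − s_k) − t_k = 3*(2*k**3 - 5*k**2 - 69*k + 72)/(k**6 + 29*k**5 + 347*k**4 + 2191*k**3 + 7692*k**2 + 14220*k + 10800)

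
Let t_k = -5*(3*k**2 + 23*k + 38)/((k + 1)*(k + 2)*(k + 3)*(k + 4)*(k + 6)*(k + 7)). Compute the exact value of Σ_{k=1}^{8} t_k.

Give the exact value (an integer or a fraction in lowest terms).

Σ = -109/1260

t_(k+1)/t_k = (k + 1)*(k + 6)*(23*k + 3*(k + 1)**2 + 61)/((k + 5)*(k + 8)*(3*k**2 + 23*k + 38)).
Take A(k)=k + 1, B(k)=k + 8, C(k)=k**3 + 38*k**2/3 + 51*k + 190/3.
Need (k + 1)·f(k+1) − (k + 7)·f(k) = k**3 + 38*k**2/3 + 51*k + 190/3.
deg f ≤ 6 (via 1,1,3).
Solve for f: f(k) = k*(k + 2)*(k + 4)*(k + 5)*(k**2 + 10*k + 27)/54 (degree 6 ≤ 6).
So s_k = (B(k−1)f/C)·t_k = (k*(k + 2)*(k + 4)*(k + 7)*(k**2 + 10*k + 27)/(18*(3*k**2 + 23*k + 38)))·t_k = 5*k*(-k**2 - 10*k - 27)/(18*(k**3 + 10*k**2 + 27*k + 18)).
Verify: 5*(-3*k**2 - 23*k - 38)/(k**6 + 23*k**5 + 207*k**4 + 925*k**3 + 2144*k**2 + 2412*k + 1008) matches t_k.
Telescoping: Σ = s_(9) − s_(1) = -11/40 − (-95/504) = -109/1260.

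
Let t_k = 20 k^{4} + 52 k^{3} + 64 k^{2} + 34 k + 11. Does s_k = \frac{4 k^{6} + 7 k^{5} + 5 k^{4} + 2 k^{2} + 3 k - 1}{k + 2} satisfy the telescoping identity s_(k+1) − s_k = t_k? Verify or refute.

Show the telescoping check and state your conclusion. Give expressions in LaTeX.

Invalid: residual \frac{- 16 k^{5} - 89 k^{4} - 166 k^{3} - 164 k^{2} - 75 k - 23}{k^{2} + 5 k + 6} ≠ 0.

s_(k+1) = (4*k**6 + 31*k**5 + 100*k**4 + 170*k**3 + 162*k**2 + 86*k + 20)/(k + 3)
s_(k+1) − s_k = (20*k**6 + 136*k**5 + 355*k**4 + 500*k**3 + 401*k**2 + 184*k + 43)/(k**2 + 5*k + 6)
(s_(k+1) − s_k) − t_k = (-16*k**5 - 89*k**4 - 166*k**3 - 164*k**2 - 75*k - 23)/(k**2 + 5*k + 6)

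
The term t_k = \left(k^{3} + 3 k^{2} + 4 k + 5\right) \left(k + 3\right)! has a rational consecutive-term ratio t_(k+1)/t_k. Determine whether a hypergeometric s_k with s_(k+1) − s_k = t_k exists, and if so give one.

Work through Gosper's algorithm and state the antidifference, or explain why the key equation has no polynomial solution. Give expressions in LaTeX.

s_k = \left(k^{2} - 2 k + 3\right) \left(k + 3\right)!

The ratio is (k**4 + 10*k**3 + 37*k**2 + 65*k + 52)/(k**3 + 3*k**2 + 4*k + 5).
Factor: A=k + 4; B=1; C=k**3 + 3*k**2 + 4*k + 5.
Key eq: (k + 4)·f(k+1) = (1)·f(k) + (k**3 + 3*k**2 + 4*k + 5).
From deg A=1, deg B=0, deg C=3: d=2.
Solve for f: f(k) = k**2 - 2*k + 3 (degree 2 ≤ 2).
Get s_k = R·t_k = (k**2 - 2*k + 3)*factorial(k + 3) with R(k) = B(k−1)f(k)/C(k) = (k**2 - 2*k + 3)/(k**3 + 3*k**2 + 4*k + 5).
Δs = (k**3 + 3*k**2 + 4*k + 5)*factorial(k + 3), as required.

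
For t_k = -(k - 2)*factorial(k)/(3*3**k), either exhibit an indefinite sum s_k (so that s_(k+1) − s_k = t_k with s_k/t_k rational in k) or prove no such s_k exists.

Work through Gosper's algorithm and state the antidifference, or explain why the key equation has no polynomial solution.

s_k = -factorial(k)/3**k

r(k) = (k**2 - 1)/(3*(k - 2)) after simplifying.
So A=k/3 + 1/3 and B=1, with C=k - 2.
f must satisfy (k/3 + 1/3)·f(k+1) − (1)·f(k) = k - 2.
From deg A=1, deg B=0, deg C=1: d=0.
Match coefficients ⇒ f(k) = 3.
Certificate R = B(k−1)f/C = 3/(k - 2) gives s_k = -factorial(k)/3**k.
Δs = -(k - 2)*factorial(k)/(3*3**k), as required.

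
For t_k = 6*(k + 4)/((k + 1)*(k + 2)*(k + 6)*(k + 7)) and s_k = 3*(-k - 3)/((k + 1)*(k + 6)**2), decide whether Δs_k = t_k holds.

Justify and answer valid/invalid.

s_(k+1) = 3*(-k - 4)/((k + 2)*(k + 7)**2)
s_(k+1) − s_k = 3*(2*k**3 + 25*k**2 + 101*k + 150)/(k**6 + 29*k**5 + 333*k**4 + 1903*k**3 + 5546*k**2 + 7476*k + 3528)
(s_(k+1) − s_k) − t_k = 9*(-3*k**2 - 29*k - 62)/(k**6 + 29*k**5 + 333*k**4 + 1903*k**3 + 5546*k**2 + 7476*k + 3528)

Invalid: residual 9*(-3*k**2 - 29*k - 62)/(k**6 + 29*k**5 + 333*k**4 + 1903*k**3 + 5546*k**2 + 7476*k + 3528) ≠ 0.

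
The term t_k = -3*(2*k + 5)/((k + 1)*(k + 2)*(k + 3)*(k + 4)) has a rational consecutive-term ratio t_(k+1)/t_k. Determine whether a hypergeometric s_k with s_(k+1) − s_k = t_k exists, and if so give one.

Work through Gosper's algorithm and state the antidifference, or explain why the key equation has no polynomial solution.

Step 1: r(k) = (k + 1)*(2*k + 7)/((k + 5)*(2*k + 5)).
Take A(k)=k + 1, B(k)=k + 5, C(k)=k + 5/2.
Set up (k + 1)·f(k+1) − (k + 4)·f(k) − (k + 5/2) = 0.
Bound: deg f ≤ 3.
Coefficient equations give f(k) = k*(k + 2)*(k + 4)/6.
R(k) = B(k−1)·f(k)/C(k) = k*(k + 2)*(k + 4)**2/(3*(2*k + 5)); s_k = R·t_k = k*(-k - 4)/(k**2 + 4*k + 3).
Δs = 3*(-2*k - 5)/(k**4 + 10*k**3 + 35*k**2 + 50*k + 24), as required.

s_k = k*(-k - 4)/(k**2 + 4*k + 3)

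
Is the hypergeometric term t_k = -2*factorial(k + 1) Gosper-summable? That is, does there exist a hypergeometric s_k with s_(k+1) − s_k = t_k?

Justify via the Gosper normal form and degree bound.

r(k) = k + 2 after simplifying.
Gosper form: A/B · C(k+1)/C(k) with A=k + 2, B=1, C=1.
Need (k + 2)·f(k+1) − (1)·f(k) = 1.
deg f ≤ -1 (via 1,0,0).
Negative degree bound (-1): no f exists, t_k not Gosper-summable.

No — t_k has no hypergeometric antidifference.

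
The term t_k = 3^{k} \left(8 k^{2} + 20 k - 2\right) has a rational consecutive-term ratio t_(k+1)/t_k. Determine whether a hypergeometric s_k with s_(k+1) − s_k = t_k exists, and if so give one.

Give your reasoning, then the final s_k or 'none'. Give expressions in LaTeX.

Compute t_(k+1)/t_k: get 3*(4*k**2 + 18*k + 13)/(4*k**2 + 10*k - 1).
Factor: A=3; B=1; C=k**2 + 5*k/2 - 1/4.
f must satisfy (3)·f(k+1) − (1)·f(k) = k**2 + 5*k/2 - 1/4.
d = 2 from the (0,0,2) case.
Match coefficients ⇒ f(k) = (2*k**2 - k - 2)/4.
Get s_k = R·t_k = 2*3**k*(2*k**2 - k - 2) with R(k) = B(k−1)f(k)/C(k) = (2*k**2 - k - 2)/(4*k**2 + 10*k - 1).
Verify: 3**k*(8*k**2 + 20*k - 2) matches t_k.

s_k = 2 \cdot 3^{k} \left(2 k^{2} - k - 2\right)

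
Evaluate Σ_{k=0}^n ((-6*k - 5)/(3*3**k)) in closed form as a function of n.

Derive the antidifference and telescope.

S(n) = -4 + n/3**n + 7/(3*3**n)

The ratio is (6*k + 11)/(3*(6*k + 5)).
Take A(k)=1/3, B(k)=1, C(k)=k + 5/6.
Solve (1/3)·f(k+1) − (1)·f(k) = k + 5/6.
Degrees (0,0,1) ⇒ d ≤ 1.
Solving with deg f ≤ 1: f(k) = -(3*k + 4)/2.
So s_k = (B(k−1)f/C)·t_k = (-3*(3*k + 4)/(6*k + 5))·t_k = (3*k + 4)/3**k.
s_(k+1) − s_k = (-6*k - 5)/(3*3**k) = t_k.
Telescope: S(n) = s_(n+1) − s_(0) = 3**(-n - 1)*(3*n + 7) − (4) = -4 + n/3**n + 7/(3*3**n).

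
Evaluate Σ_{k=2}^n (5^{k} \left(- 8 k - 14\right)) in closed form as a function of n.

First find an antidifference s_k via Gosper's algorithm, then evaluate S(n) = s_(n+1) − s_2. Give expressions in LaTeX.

S(n) = - 10 \cdot 5^{n} n - 15 \cdot 5^{n} + 125

The ratio is 5*(4*k + 11)/(4*k + 7).
Gosper form: A/B · C(k+1)/C(k) with A=5, B=1, C=k + 7/4.
Set up (5)·f(k+1) − (1)·f(k) − (k + 7/4) = 0.
Degrees (0,0,1) ⇒ d ≤ 1.
Solving with deg f ≤ 1: f(k) = (2*k + 1)/8.
Certificate R = B(k−1)f/C = (2*k + 1)/(2*(4*k + 7)) gives s_k = 5**k*(-2*k - 1).
s_(k+1) − s_k = 5**k*(-8*k - 14) = t_k.
Σ_(k=2)^n t_k = s_(n+1) − s_(2) = (5**(n + 1)*(-2*n - 3)) − (-125), i.e. -10*5**n*n - 15*5**n + 125.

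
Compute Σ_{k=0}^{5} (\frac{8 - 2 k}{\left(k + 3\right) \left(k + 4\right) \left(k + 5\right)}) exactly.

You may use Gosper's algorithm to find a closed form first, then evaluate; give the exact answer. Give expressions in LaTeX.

Compute t_(k+1)/t_k: get (k - 3)*(k + 3)/((k - 4)*(k + 6)).
Factor: A=k + 3; B=k + 6; C=k - 4.
Key eq: (k + 3)·f(k+1) = (k + 5)·f(k) + (k - 4).
d = 2 from the (1,1,1) case.
A polynomial solution: f(k) = -k*(k + 31)/24.
Then R = B(k−1)f/C = -k*(k + 5)*(k + 31)/(24*(k - 4)), so s_k = R(k)·t_k = k*(k + 31)/(12*(k + 3)*(k + 4)).
s_(k+1) − s_k = 2*(4 - k)/(k**3 + 12*k**2 + 47*k + 60) = t_k.
Evaluate s at k=6 and k=0: 37/180 and 0; difference 37/180.

Σ = 37/180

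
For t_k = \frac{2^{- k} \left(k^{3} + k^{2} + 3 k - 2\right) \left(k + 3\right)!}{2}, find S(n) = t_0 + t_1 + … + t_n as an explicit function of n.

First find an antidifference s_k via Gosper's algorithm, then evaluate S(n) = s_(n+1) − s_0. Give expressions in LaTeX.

S(n) = -18 + \frac{2^{- n} n^{2} \left(n + 4\right)!}{2} - \frac{2^{- n} n \left(n + 4\right)!}{2} + \frac{2^{- n} \left(n + 4\right)!}{2}

The ratio is (k + 4)*(3*k + (k + 1)**3 + (k + 1)**2 + 1)/(2*(k**3 + k**2 + 3*k - 2)).
Factor: A=k/2 + 2; B=1; C=k**3 + k**2 + 3*k - 2.
Need (k/2 + 2)·f(k+1) − (1)·f(k) = k**3 + k**2 + 3*k - 2.
Degrees (1,0,3) ⇒ d ≤ 2.
Match coefficients ⇒ f(k) = 2*(k**2 - 3*k + 3).
R(k) = B(k−1)·f(k)/C(k) = 2*(k**2 - 3*k + 3)/(k**3 + k**2 + 3*k - 2); s_k = R·t_k = (k**2 - 3*k + 3)*factorial(k + 3)/2**k.
s_(k+1) − s_k = (k**3 + k**2 + 3*k - 2)*factorial(k + 3)/(2*2**k) = t_k.
Evaluate: s_(n+1) = 2**(-n - 1)*(n**2 - n + 1)*factorial(n + 4); subtract s_(0) = 18 ⇒ S(n) = -18 + n**2*factorial(n + 4)/(2*2**n) - n*factorial(n + 4)/(2*2**n) + factorial(n + 4)/(2*2**n).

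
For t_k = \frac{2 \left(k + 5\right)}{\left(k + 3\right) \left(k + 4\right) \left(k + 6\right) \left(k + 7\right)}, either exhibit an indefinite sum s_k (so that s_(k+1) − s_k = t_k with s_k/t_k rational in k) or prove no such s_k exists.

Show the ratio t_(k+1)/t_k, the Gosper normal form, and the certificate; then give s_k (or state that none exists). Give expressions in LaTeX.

Ratio r(k) = (k + 3)*(k + 6)**2/((k + 5)**2*(k + 8)).
Gosper form: A/B · C(k+1)/C(k) with A=k + 3, B=k + 8, C=k**2 + 10*k + 25.
Need (k + 3)·f(k+1) − (k + 7)·f(k) = k**2 + 10*k + 25.
From deg A=1, deg B=1, deg C=2: d=4.
Solving with deg f ≤ 4: f(k) = k*(k + 4)*(k + 5)*(k + 9)/36.
So s_k = (B(k−1)f/C)·t_k = (k*(k + 4)*(k + 7)*(k + 9)/(36*(k + 5)))·t_k = k*(k + 9)/(18*(k**2 + 9*k + 18)).
Δs = 2*(k + 5)/(k**4 + 20*k**3 + 145*k**2 + 450*k + 504), as required.

s_k = \frac{k \left(k + 9\right)}{18 \left(k^{2} + 9 k + 18\right)}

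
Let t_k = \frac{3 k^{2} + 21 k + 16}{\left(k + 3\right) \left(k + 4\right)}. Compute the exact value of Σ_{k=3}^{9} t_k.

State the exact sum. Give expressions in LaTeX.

The ratio is (k + 3)*(21*k + 3*(k + 1)**2 + 37)/((k + 5)*(3*k**2 + 21*k + 16)).
Take A(k)=k + 3, B(k)=k + 5, C(k)=k**2 + 7*k + 16/3.
Set up (k + 3)·f(k+1) − (k + 4)·f(k) − (k**2 + 7*k + 16/3) = 0.
From deg A=1, deg B=1, deg C=2: d=2.
Match coefficients ⇒ f(k) = k*(9*k + 7)/9.
R(k) = B(k−1)·f(k)/C(k) = k*(k + 4)*(9*k + 7)/(3*(3*k**2 + 21*k + 16)); s_k = R·t_k = k*(9*k + 7)/(3*(k + 3)).
s_(k+1) − s_k = (3*k**2 + 21*k + 16)/(k**2 + 7*k + 12) = t_k.
Evaluate s at k=10 and k=3: 970/39 and 17/3; difference 749/39.

Σ = 749/39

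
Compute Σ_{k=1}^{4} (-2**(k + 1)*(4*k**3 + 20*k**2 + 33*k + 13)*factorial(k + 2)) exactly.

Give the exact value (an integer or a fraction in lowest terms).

The ratio is 2*(4*k**4 + 44*k**3 + 181*k**2 + 325*k + 210)/(4*k**3 + 20*k**2 + 33*k + 13).
So A=2*k + 6 and B=1, with C=k**3 + 5*k**2 + 33*k/4 + 13/4.
f must satisfy (2*k + 6)·f(k+1) − (1)·f(k) = k**3 + 5*k**2 + 33*k/4 + 13/4.
deg f ≤ 2 (via 1,0,3).
Solving with deg f ≤ 2: f(k) = (k + 1)*(2*k - 1)/4.
Get s_k = R·t_k = -2**(k + 1)*(k + 1)*(2*k - 1)*factorial(k + 2) with R(k) = B(k−1)f(k)/C(k) = (k + 1)*(2*k - 1)/(4*k**3 + 20*k**2 + 33*k + 13).
Check: Δs_k = -2**(k + 1)*(4*k**3 + 20*k**2 + 33*k + 13)*factorial(k + 2). ✓
Evaluate s at k=5 and k=1: -17418240 and -48; difference -17418192.

Σ = -17418192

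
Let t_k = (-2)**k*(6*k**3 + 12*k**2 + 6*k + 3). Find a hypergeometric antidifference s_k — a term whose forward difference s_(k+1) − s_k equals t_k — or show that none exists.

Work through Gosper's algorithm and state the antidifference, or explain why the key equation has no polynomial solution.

s_k = (-2)**k*(-2*k**3 + 2*k - 1)

t_(k+1)/t_k = 2*(-2*k**3 - 10*k**2 - 16*k - 9)/(2*k**3 + 4*k**2 + 2*k + 1).
So A=-2 and B=1, with C=k**3 + 2*k**2 + k + 1/2.
Solve (-2)·f(k+1) − (1)·f(k) = k**3 + 2*k**2 + k + 1/2.
Degrees (0,0,3) ⇒ d ≤ 3.
Solving with deg f ≤ 3: f(k) = -(2*k**3 - 2*k + 1)/6.
Get s_k = R·t_k = (-2)**k*(-2*k**3 + 2*k - 1) with R(k) = B(k−1)f(k)/C(k) = -(2*k**3 - 2*k + 1)/(3*(2*k**3 + 4*k**2 + 2*k + 1)).
s_(k+1) − s_k = (-2)**k*(2*k**3 - 6*k + 4*(k + 1)**3 - 1) = t_k.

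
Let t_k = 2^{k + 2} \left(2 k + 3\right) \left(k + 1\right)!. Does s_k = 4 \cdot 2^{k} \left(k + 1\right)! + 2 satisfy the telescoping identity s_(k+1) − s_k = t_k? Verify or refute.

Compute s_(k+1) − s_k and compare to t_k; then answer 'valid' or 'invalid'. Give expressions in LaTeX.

valid (s_(k+1) − s_k reduces to t_k)

s_(k+1) = 4*2**(k + 1)*factorial(k + 2) + 2
s_(k+1) − s_k = 2**(k + 2)*(2*k + 3)*factorial(k + 1)
(s_(k+1) − s_k) − t_k = 0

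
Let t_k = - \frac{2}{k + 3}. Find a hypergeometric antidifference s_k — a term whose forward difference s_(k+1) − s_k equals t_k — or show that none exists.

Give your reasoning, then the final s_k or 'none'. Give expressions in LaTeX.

none — t_k is not Gosper-summable

Step 1: r(k) = (k + 3)/(k + 4).
Gosper form: A/B · C(k+1)/C(k) with A=k + 3, B=k + 4, C=1.
Solve (k + 3)·f(k+1) − (k + 3)·f(k) = 1.
Degrees (1,1,0) ⇒ d ≤ 0.
Put f(k) = c0: A·f(k+1) − B(k−1)·f(k) − C = -1; need -1 = 0 — inconsistent ⇒ no f, not summable.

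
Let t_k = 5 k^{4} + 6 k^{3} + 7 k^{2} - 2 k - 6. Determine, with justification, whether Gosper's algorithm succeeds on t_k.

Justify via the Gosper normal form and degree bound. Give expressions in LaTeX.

Step 1: r(k) = (5*k**4 + 26*k**3 + 55*k**2 + 50*k + 10)/(5*k**4 + 6*k**3 + 7*k**2 - 2*k - 6).
Factor: A=1; B=1; C=k**4 + 6*k**3/5 + 7*k**2/5 - 2*k/5 - 6/5.
Solve (1)·f(k+1) − (1)·f(k) = k**4 + 6*k**3/5 + 7*k**2/5 - 2*k/5 - 6/5.
From deg A=0, deg B=0, deg C=4: d=5.
Solve for f: f(k) = k*(k**4 - k**3 + k**2 - 3*k - 4)/5 (degree 5 ≤ 5).
Get s_k = R·t_k = k*(k**4 - k**3 + k**2 - 3*k - 4) with R(k) = B(k−1)f(k)/C(k) = k*(k**4 - k**3 + k**2 - 3*k - 4)/(5*k**4 + 6*k**3 + 7*k**2 - 2*k - 6).
Verify: 5*k**4 + 6*k**3 + 7*k**2 - 2*k - 6 matches t_k.

Yes. s_k = k \left(k^{4} - k^{3} + k^{2} - 3 k - 4\right).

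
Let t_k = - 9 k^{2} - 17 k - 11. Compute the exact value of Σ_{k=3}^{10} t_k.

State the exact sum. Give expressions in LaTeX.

Σ = -4392

t_(k+1)/t_k = (9*k**2 + 35*k + 37)/(9*k**2 + 17*k + 11).
Normal form (A,B,C) = (1, 1, k**2 + 17*k/9 + 11/9).
Key eq: (1)·f(k+1) = (1)·f(k) + (k**2 + 17*k/9 + 11/9).
d = 3 from the (0,0,2) case.
Solve for f: f(k) = k*(3*k**2 + 4*k + 4)/9 (degree 3 ≤ 3).
Certificate R = B(k−1)f/C = k*(3*k**2 + 4*k + 4)/(9*k**2 + 17*k + 11) gives s_k = k*(-3*k**2 - 4*k - 4).
Check: Δs_k = -9*k**2 - 17*k - 11. ✓
Σ_(k=3)^(10) t_k = s_(11) − s_(3) = -4521 − (-129) = -4392.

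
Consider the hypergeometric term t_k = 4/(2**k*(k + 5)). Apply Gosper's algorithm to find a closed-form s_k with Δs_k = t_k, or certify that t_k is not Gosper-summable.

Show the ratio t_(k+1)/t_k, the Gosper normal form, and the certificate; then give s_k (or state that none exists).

none — t_k is not Gosper-summable

Step 1: r(k) = (k + 5)/(2*(k + 6)).
Gosper form: A/B · C(k+1)/C(k) with A=k/2 + 5/2, B=k + 6, C=1.
Set up (k/2 + 5/2)·f(k+1) − (k + 5)·f(k) − (1) = 0.
Degrees (1,1,0) ⇒ d ≤ -1.
d = -1 < 0 ⇒ no nonzero polynomial f; not summable.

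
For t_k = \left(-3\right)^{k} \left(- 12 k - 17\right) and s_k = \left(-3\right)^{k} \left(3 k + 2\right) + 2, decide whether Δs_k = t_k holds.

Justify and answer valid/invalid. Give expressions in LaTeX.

s_(k+1) = (-3)**(k + 1)*(3*k + 5) + 2
s_(k+1) − s_k = (-3)**k*(-12*k - 17)
(s_(k+1) − s_k) − t_k = 0

Valid — Δs_k = t_k.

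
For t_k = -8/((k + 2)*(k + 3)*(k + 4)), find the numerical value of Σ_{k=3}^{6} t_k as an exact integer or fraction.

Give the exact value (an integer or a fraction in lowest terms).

r(k) = (k + 2)/(k + 5) after simplifying.
Factor: A=k + 2; B=k + 5; C=1.
Solve (k + 2)·f(k+1) − (k + 4)·f(k) = 1.
Bound: deg f ≤ 2.
Match coefficients ⇒ f(k) = k*(k + 5)/12.
Get s_k = R·t_k = 2*k*(-k - 5)/(3*(k + 2)*(k + 3)) with R(k) = B(k−1)f(k)/C(k) = k*(k + 4)*(k + 5)/12.
Check: Δs_k = -8/(k**3 + 9*k**2 + 26*k + 24). ✓
Evaluate s at k=7 and k=3: -28/45 and -8/15; difference -4/45.

Σ = -4/45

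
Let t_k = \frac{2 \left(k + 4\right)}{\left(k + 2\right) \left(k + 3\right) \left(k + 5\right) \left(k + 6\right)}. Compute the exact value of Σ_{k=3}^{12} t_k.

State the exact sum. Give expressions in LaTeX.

Σ = 23/1080

t_(k+1)/t_k = (k + 2)*(k + 5)**2/((k + 4)**2*(k + 7)).
Gosper form: A/B · C(k+1)/C(k) with A=k + 2, B=k + 7, C=k**2 + 8*k + 16.
f must satisfy (k + 2)·f(k+1) − (k + 6)·f(k) = k**2 + 8*k + 16.
deg f ≤ 4 (via 1,1,2).
Coefficient equations give f(k) = k*(k + 3)*(k + 4)*(k + 7)/20.
Certificate R = B(k−1)f/C = k*(k + 3)*(k + 6)*(k + 7)/(20*(k + 4)) gives s_k = k*(k + 7)/(10*(k**2 + 7*k + 10)).
s_(k+1) − s_k = 2*(k + 4)/(k**4 + 16*k**3 + 91*k**2 + 216*k + 180) = t_k.
Σ_(k=3)^(12) t_k = s_(13) − s_(3) = 13/135 − (3/40) = 23/1080.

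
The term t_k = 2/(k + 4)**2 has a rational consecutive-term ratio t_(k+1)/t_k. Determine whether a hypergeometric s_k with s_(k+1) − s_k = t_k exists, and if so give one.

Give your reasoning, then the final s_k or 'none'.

not Gosper-summable; s_k does not exist

r(k) = (k + 4)**2/(k + 5)**2 after simplifying.
Gosper form: A/B · C(k+1)/C(k) with A=k**2 + 8*k + 16, B=k**2 + 10*k + 25, C=1.
Solve (k**2 + 8*k + 16)·f(k+1) − (k**2 + 8*k + 16)·f(k) = 1.
Degrees (2,2,0) ⇒ d ≤ 0.
f = c0 ⇒ A·f(k+1) − B(k−1)·f(k) − C = -1. The system {-1 = 0} is inconsistent; no antidifference.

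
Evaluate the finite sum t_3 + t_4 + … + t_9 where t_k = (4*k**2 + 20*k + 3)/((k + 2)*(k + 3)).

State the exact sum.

t_(k+1)/t_k = (k + 2)*(20*k + 4*(k + 1)**2 + 23)/((k + 4)*(4*k**2 + 20*k + 3)).
Normal form (A,B,C) = (k + 2, k + 4, k**2 + 5*k + 3/4).
Solve (k + 2)·f(k+1) − (k + 3)·f(k) = k**2 + 5*k + 3/4.
Degrees (1,1,2) ⇒ d ≤ 2.
A polynomial solution: f(k) = k*(8*k - 5)/8.
So s_k = (B(k−1)f/C)·t_k = (k*(k + 3)*(8*k - 5)/(2*(4*k**2 + 20*k + 3)))·t_k = k*(8*k - 5)/(2*(k + 2)).
Δs = (4*k**2 + 20*k + 3)/(k**2 + 5*k + 6), as required.
Telescoping: Σ = s_(10) − s_(3) = 125/4 − (57/10) = 511/20.

Σ = 511/20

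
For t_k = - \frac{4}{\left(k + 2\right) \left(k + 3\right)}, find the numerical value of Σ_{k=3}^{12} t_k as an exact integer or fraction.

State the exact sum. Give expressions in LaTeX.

Σ = -8/15

t_(k+1)/t_k = (k + 2)/(k + 4).
So A=k + 2 and B=k + 4, with C=1.
Solve (k + 2)·f(k+1) − (k + 3)·f(k) = 1.
deg f ≤ 1 (via 1,1,0).
Solve for f: f(k) = k/2 (degree 1 ≤ 1).
So s_k = (B(k−1)f/C)·t_k = (k*(k + 3)/2)·t_k = -2*k/(k + 2).
Δs = -4/(k**2 + 5*k + 6), as required.
Sum = s_(13) − s_(3); s_(13) = -26/15, s_(3) = -6/5 ⇒ -8/15.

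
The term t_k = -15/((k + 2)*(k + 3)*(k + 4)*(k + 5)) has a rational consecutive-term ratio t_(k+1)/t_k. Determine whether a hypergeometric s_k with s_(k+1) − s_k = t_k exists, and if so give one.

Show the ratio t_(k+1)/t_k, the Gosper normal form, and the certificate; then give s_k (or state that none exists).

r(k) = (k + 2)/(k + 6) after simplifying.
Factor: A=k + 2; B=k + 6; C=1.
f must satisfy (k + 2)·f(k+1) − (k + 5)·f(k) = 1.
Degrees (1,1,0) ⇒ d ≤ 3.
Solve for f: f(k) = k*(k**2 + 9*k + 26)/72 (degree 3 ≤ 3).
So s_k = (B(k−1)f/C)·t_k = (k*(k + 5)*(k**2 + 9*k + 26)/72)·t_k = 5*k*(-k**2 - 9*k - 26)/(24*(k + 2)*(k + 3)*(k + 4)).
Check: Δs_k = -15/(k**4 + 14*k**3 + 71*k**2 + 154*k + 120). ✓

s_k = 5*k*(-k**2 - 9*k - 26)/(24*(k + 2)*(k + 3)*(k + 4))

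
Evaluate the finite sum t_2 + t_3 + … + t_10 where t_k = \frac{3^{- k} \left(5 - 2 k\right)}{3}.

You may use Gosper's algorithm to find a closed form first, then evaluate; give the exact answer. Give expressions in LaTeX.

Σ = 1/19683

r(k) = (2*k - 3)/(3*(2*k - 5)) after simplifying.
A = 1/3, B = 1, C = k - 5/2.
Set up (1/3)·f(k+1) − (1)·f(k) − (k - 5/2) = 0.
d = 1 from the (0,0,1) case.
Match coefficients ⇒ f(k) = -3*(k - 2)/2.
Get s_k = R·t_k = (k - 2)/3**k with R(k) = B(k−1)f(k)/C(k) = -3*(k - 2)/(2*k - 5).
Verify: (5 - 2*k)/(3*3**k) matches t_k.
Evaluate s at k=11 and k=2: 1/19683 and 0; difference 1/19683.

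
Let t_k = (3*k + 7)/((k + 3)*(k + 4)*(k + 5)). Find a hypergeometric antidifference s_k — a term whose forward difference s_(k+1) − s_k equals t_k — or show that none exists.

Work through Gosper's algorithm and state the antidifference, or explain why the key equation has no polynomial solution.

The ratio is (k + 3)*(3*k + 10)/((k + 6)*(3*k + 7)).
Factor: A=k + 3; B=k + 6; C=k + 7/3.
Solve (k + 3)·f(k+1) − (k + 5)·f(k) = k + 7/3.
Bound: deg f ≤ 2.
Match coefficients ⇒ f(k) = k*(2*k + 5)/9.
R(k) = B(k−1)·f(k)/C(k) = k*(k + 5)*(2*k + 5)/(3*(3*k + 7)); s_k = R·t_k = k*(2*k + 5)/(3*(k + 3)*(k + 4)).
s_(k+1) − s_k = (3*k + 7)/(k**3 + 12*k**2 + 47*k + 60) = t_k.

s_k = k*(2*k + 5)/(3*(k + 3)*(k + 4))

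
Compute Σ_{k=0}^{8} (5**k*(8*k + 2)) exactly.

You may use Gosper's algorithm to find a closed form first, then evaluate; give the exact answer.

Compute t_(k+1)/t_k: get 5*(4*k + 5)/(4*k + 1).
So A=5 and B=1, with C=k + 1/4.
Key eq: (5)·f(k+1) = (1)·f(k) + (k + 1/4).
deg f ≤ 1 (via 0,0,1).
Solve for f: f(k) = (k - 1)/4 (degree 1 ≤ 1).
Certificate R = B(k−1)f/C = (k - 1)/(4*k + 1) gives s_k = 2*5**k*(k - 1).
Δs = 5**k*(8*k + 2), as required.
Evaluate s at k=9 and k=0: 31250000 and -2; difference 31250002.

Σ = 31250002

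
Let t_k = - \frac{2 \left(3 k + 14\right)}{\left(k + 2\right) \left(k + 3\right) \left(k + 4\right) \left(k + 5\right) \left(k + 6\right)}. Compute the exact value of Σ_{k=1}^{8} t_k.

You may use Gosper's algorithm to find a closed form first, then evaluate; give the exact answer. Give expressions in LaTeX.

Σ = -37/1386

The ratio is (k + 2)*(3*k + 17)/((k + 7)*(3*k + 14)).
Factor: A=k + 2; B=k + 7; C=k + 14/3.
Solve (k + 2)·f(k+1) − (k + 6)·f(k) = k + 14/3.
Degrees (1,1,1) ⇒ d ≤ 4.
Match coefficients ⇒ f(k) = k*(k + 4)*(k**2 + 10*k + 31)/90.
Certificate R = B(k−1)f/C = k*(k + 4)*(k + 6)*(k**2 + 10*k + 31)/(30*(3*k + 14)) gives s_k = k*(-k**2 - 10*k - 31)/(15*(k**3 + 10*k**2 + 31*k + 30)).
s_(k+1) − s_k = 2*(-3*k - 14)/(k**5 + 20*k**4 + 155*k**3 + 580*k**2 + 1044*k + 720) = t_k.
Telescoping: Σ = s_(9) − s_(1) = -101/1540 − (-7/180) = -37/1386.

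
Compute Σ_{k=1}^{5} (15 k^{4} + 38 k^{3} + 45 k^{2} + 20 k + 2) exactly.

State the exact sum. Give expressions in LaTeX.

Σ = 26020

r(k) = (15*k**4 + 98*k**3 + 249*k**2 + 284*k + 120)/(15*k**4 + 38*k**3 + 45*k**2 + 20*k + 2) after simplifying.
A = 1, B = 1, C = k**4 + 38*k**3/15 + 3*k**2 + 4*k/3 + 2/15.
f must satisfy (1)·f(k+1) − (1)·f(k) = k**4 + 38*k**3/15 + 3*k**2 + 4*k/3 + 2/15.
Degrees (0,0,4) ⇒ d ≤ 5.
Match coefficients ⇒ f(k) = k*(3*k**4 + 2*k**3 + k**2 - 3*k - 1)/15.
Then R = B(k−1)f/C = k*(3*k**4 + 2*k**3 + k**2 - 3*k - 1)/(15*k**4 + 38*k**3 + 45*k**2 + 20*k + 2), so s_k = R(k)·t_k = k*(3*k**4 + 2*k**3 + k**2 - 3*k - 1).
s_(k+1) − s_k = 15*k**4 + 38*k**3 + 45*k**2 + 20*k + 2 = t_k.
Sum = s_(6) − s_(1); s_(6) = 26022, s_(1) = 2 ⇒ 26020.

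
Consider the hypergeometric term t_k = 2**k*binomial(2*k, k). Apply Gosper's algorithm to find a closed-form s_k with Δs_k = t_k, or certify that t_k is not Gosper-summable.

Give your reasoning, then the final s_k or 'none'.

Compute t_(k+1)/t_k: get 4*(2*k + 1)/(k + 1).
Factor: A=8*k + 4; B=k + 1; C=1.
Need (8*k + 4)·f(k+1) − (k)·f(k) = 1.
From deg A=1, deg B=1, deg C=0: d=-1.
Negative degree bound (-1): no f exists, t_k not Gosper-summable.

none (Gosper's algorithm certifies no s_k)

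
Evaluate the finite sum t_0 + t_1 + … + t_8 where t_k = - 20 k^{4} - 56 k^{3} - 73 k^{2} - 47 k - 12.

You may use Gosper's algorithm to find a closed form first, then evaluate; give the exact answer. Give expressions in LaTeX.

Σ = -264708

t_(k+1)/t_k = (20*k**4 + 136*k**3 + 361*k**2 + 441*k + 208)/(20*k**4 + 56*k**3 + 73*k**2 + 47*k + 12).
Factor: A=1; B=1; C=k**4 + 14*k**3/5 + 73*k**2/20 + 47*k/20 + 3/5.
Set up (1)·f(k+1) − (1)·f(k) − (k**4 + 14*k**3/5 + 73*k**2/20 + 47*k/20 + 3/5) = 0.
Bound: deg f ≤ 5.
A polynomial solution: f(k) = k**2*(2*k + 1)*(2*k**2 + k + 1)/20.
Certificate R = B(k−1)f/C = k**2*(2*k + 1)*(2*k**2 + k + 1)/(20*k**4 + 56*k**3 + 73*k**2 + 47*k + 12) gives s_k = k**2*(-4*k**3 - 4*k**2 - 3*k - 1).
s_(k+1) − s_k = -20*k**4 - 56*k**3 - 73*k**2 - 47*k - 12 = t_k.
Sum = s_(9) − s_(0); s_(9) = -264708, s_(0) = 0 ⇒ -264708.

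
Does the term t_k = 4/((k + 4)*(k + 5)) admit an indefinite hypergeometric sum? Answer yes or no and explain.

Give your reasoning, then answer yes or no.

r(k) = (k + 4)/(k + 6) after simplifying.
Gosper form: A/B · C(k+1)/C(k) with A=k + 4, B=k + 6, C=1.
Key eq: (k + 4)·f(k+1) = (k + 5)·f(k) + (1).
deg f ≤ 1 (via 1,1,0).
Match coefficients ⇒ f(k) = k/4.
Then R = B(k−1)f/C = k*(k + 5)/4, so s_k = R(k)·t_k = k/(k + 4).
Verify: 4/(k**2 + 9*k + 20) matches t_k.

Yes. s_k = k/(k + 4).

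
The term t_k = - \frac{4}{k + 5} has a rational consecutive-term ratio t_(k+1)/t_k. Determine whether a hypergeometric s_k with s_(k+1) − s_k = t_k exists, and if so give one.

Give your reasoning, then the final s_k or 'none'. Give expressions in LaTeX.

not Gosper-summable; s_k does not exist

r(k) = (k + 5)/(k + 6) after simplifying.
Normal form (A,B,C) = (k + 5, k + 6, 1).
Solve (k + 5)·f(k+1) − (k + 5)·f(k) = 1.
deg f ≤ 0 (via 1,1,0).
f = c0 ⇒ A·f(k+1) − B(k−1)·f(k) − C = -1. The system {-1 = 0} is inconsistent; no antidifference.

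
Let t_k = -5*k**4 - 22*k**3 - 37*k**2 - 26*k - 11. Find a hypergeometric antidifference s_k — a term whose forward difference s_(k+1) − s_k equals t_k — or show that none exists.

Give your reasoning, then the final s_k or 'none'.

r(k) = (5*k**4 + 42*k**3 + 133*k**2 + 186*k + 101)/(5*k**4 + 22*k**3 + 37*k**2 + 26*k + 11) after simplifying.
A = 1, B = 1, C = k**4 + 22*k**3/5 + 37*k**2/5 + 26*k/5 + 11/5.
Set up (1)·f(k+1) − (1)·f(k) − (k**4 + 22*k**3/5 + 37*k**2/5 + 26*k/5 + 11/5) = 0.
Degrees (0,0,4) ⇒ d ≤ 5.
Coefficient equations give f(k) = k*(k**4 + 3*k**3 + 3*k**2 + 4)/5.
Get s_k = R·t_k = k*(-k**4 - 3*k**3 - 3*k**2 - 4) with R(k) = B(k−1)f(k)/C(k) = k*(k**4 + 3*k**3 + 3*k**2 + 4)/(5*k**4 + 22*k**3 + 37*k**2 + 26*k + 11).
Δs = -5*k**4 - 22*k**3 - 37*k**2 - 26*k - 11, as required.

s_k = k*(-k**4 - 3*k**3 - 3*k**2 - 4)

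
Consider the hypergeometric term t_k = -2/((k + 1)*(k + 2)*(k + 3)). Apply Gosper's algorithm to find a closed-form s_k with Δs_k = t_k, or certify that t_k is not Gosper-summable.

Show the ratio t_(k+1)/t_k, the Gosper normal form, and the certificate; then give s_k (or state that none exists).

s_k = k*(-k - 3)/(2*(k + 1)*(k + 2))

The ratio is (k + 1)/(k + 4).
A = k + 1, B = k + 4, C = 1.
f must satisfy (k + 1)·f(k+1) − (k + 3)·f(k) = 1.
Degrees (1,1,0) ⇒ d ≤ 2.
Solve for f: f(k) = k*(k + 3)/4 (degree 2 ≤ 2).
Then R = B(k−1)f/C = k*(k + 3)**2/4, so s_k = R(k)·t_k = k*(-k - 3)/(2*(k + 1)*(k + 2)).
s_(k+1) − s_k = -2/(k**3 + 6*k**2 + 11*k + 6) = t_k.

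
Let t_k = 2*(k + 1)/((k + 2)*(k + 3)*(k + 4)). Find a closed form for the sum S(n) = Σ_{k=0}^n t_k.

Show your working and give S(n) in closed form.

S(n) = (n**2 + 3*n + 2)/(2*(n**2 + 7*n + 12))

Ratio r(k) = (k + 2)**2/((k + 1)*(k + 5)).
Normal form (A,B,C) = (k + 2, k + 5, k + 1).
Need (k + 2)·f(k+1) − (k + 4)·f(k) = k + 1.
Bound: deg f ≤ 2.
Coefficient equations give f(k) = k*(k + 1)/4.
So s_k = (B(k−1)f/C)·t_k = (k*(k + 4)/4)·t_k = k*(k + 1)/(2*(k + 2)*(k + 3)).
s_(k+1) − s_k = 2*(k + 1)/(k**3 + 9*k**2 + 26*k + 24) = t_k.
s_(n+1) = (n**2 + 3*n + 2)/(2*(n**2 + 7*n + 12)) and s_(0) = 0, so S(n) = (n**2 + 3*n + 2)/(2*(n**2 + 7*n + 12)).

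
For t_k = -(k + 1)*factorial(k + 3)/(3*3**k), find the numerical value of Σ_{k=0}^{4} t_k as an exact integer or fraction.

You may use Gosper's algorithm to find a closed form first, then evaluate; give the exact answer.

Σ = -4318/27

Step 1: r(k) = (k + 2)*(k + 4)/(3*(k + 1)).
So A=k/3 + 4/3 and B=1, with C=k + 1.
Need (k/3 + 4/3)·f(k+1) − (1)·f(k) = k + 1.
deg f ≤ 0 (via 1,0,1).
Solve for f: f(k) = 3 (degree 0 ≤ 0).
Get s_k = R·t_k = -factorial(k + 3)/3**k with R(k) = B(k−1)f(k)/C(k) = 3/(k + 1).
Check: Δs_k = -(k + 1)*factorial(k + 3)/(3*3**k). ✓
Evaluate s at k=5 and k=0: -4480/27 and -6; difference -4318/27.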